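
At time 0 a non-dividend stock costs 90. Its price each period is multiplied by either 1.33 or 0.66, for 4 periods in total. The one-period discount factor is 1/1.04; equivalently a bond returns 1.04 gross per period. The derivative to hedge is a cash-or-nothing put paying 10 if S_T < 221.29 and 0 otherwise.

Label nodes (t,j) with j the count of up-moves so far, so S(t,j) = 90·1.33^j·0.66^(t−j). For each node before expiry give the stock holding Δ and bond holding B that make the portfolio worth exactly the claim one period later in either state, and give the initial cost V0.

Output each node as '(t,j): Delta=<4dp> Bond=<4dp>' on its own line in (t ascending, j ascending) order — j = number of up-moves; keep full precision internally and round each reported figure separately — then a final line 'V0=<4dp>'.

(0,0): Delta=-0.0269 Bond=10.0843
(1,0): Delta=0.0000 Bond=8.8900
(1,1): Delta=-0.0371 Bond=11.7070
(2,0): Delta=0.0000 Bond=9.2456
(2,1): Delta=0.0000 Bond=9.2456
(2,2): Delta=-0.0511 Bond=14.4110
(3,0): Delta=0.0000 Bond=9.6154
(3,1): Delta=0.0000 Bond=9.6154
(3,2): Delta=0.0000 Bond=9.6154
(3,3): Delta=-0.0705 Bond=19.0873
V0=7.6635

No-arbitrage ⇒ martingale measure with p* = (R−d)/(u−d) = 0.5672.
Terminal payoffs: V(4,0)=10.0000, V(4,1)=10.0000, V(4,2)=10.0000, V(4,3)=10.0000, V(4,4)=0.0000
  t=3,j=0: stock 25.8746 → up 34.4133 (V=10.0000), down 17.0773 (V=10.0000). Price 9.6154; hedge Δ=0.0000, bond B=9.6154.
  t=3,j=1: stock 52.1413 → up 69.3480 (V=10.0000), down 34.4133 (V=10.0000). Price 9.6154; hedge Δ=0.0000, bond B=9.6154.
  t=3,j=2: stock 105.0727 → up 139.7466 (V=10.0000), down 69.3480 (V=10.0000). Price 9.6154; hedge Δ=0.0000, bond B=9.6154.
  t=3,j=3: stock 211.7373 → up 281.6106 (V=0.0000), down 139.7466 (V=10.0000). Price 4.1619; hedge Δ=-0.0705, bond B=19.0873.
  t=2,j=0: stock 39.2040 → up 52.1413 (V=9.6154), down 25.8746 (V=9.6154). Price 9.2456; hedge Δ=0.0000, bond B=9.2456.
  t=2,j=1: stock 79.0020 → up 105.0727 (V=9.6154), down 52.1413 (V=9.6154). Price 9.2456; hedge Δ=0.0000, bond B=9.2456.
  t=2,j=2: stock 159.2010 → up 211.7373 (V=4.1619), down 105.0727 (V=9.6154). Price 6.2715; hedge Δ=-0.0511, bond B=14.4110.
  t=1,j=0: stock 59.4000 → up 79.0020 (V=9.2456), down 39.2040 (V=9.2456). Price 8.8900; hedge Δ=0.0000, bond B=8.8900.
  t=1,j=1: stock 119.7000 → up 159.2010 (V=6.2715), down 79.0020 (V=9.2456). Price 7.2681; hedge Δ=-0.0371, bond B=11.7070.
  t=0,j=0: stock 90.0000 → up 119.7000 (V=7.2681), down 59.4000 (V=8.8900). Price 7.6635; hedge Δ=-0.0269, bond B=10.0843.
Check: Δ(0,0)·S0 + B(0,0) = 7.6635 = V0.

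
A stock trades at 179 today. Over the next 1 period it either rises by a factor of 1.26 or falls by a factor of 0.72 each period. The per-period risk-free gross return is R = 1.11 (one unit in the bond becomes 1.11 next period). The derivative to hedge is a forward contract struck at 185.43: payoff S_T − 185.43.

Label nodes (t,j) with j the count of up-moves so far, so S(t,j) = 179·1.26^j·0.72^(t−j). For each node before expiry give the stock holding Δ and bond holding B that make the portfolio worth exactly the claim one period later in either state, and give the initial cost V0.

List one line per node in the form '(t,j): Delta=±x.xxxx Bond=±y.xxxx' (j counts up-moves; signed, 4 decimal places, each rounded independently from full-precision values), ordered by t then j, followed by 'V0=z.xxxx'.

Risk-neutral probability p* = (R−d)/(u−d) = (1.11−0.72)/(1.26−0.72) = 0.7222.
Terminal values V(1,·): V(1,0)=-56.5500, V(1,1)=40.1100
  t=0,j=0: stock 179.0000 → up 225.5400 (V=40.1100), down 128.8800 (V=-56.5500). Price 11.9459; hedge Δ=1.0000, bond B=-167.0541.
Root portfolio cost Δ·179+B reproduces V0=11.9459.

(0,0): Delta=1.0000 Bond=-167.0541
V0=11.9459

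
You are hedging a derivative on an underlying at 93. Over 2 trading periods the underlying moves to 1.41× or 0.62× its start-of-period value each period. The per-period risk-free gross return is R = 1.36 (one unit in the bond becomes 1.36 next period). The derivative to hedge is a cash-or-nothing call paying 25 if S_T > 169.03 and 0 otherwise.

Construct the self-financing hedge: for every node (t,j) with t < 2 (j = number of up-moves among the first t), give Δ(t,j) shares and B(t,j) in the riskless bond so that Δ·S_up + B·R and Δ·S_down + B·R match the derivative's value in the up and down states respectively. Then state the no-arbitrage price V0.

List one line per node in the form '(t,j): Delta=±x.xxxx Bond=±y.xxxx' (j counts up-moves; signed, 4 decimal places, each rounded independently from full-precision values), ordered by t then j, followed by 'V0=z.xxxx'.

(0,0): Delta=0.2344 Bond=-9.9365
(1,0): Delta=0.0000 Bond=0.0000
(1,1): Delta=0.2413 Bond=-14.4267
V0=11.8596

Since d<R<u, set p* = (R−d)/(u−d) = 0.9367; price each node as the discounted p*-expectation of its children.
At expiry t=2: V(2,0)=0.0000, V(2,1)=0.0000, V(2,2)=25.0000
Node (1,0) S=57.6600: V=(p*·0.0000+(1−p*)·0.0000)/1.36=0.0000; Δ=(0.0000−0.0000)/(81.3006−35.7492)=0.0000; B=V−Δ·S=0.0000
Node (1,1) S=131.1300: V=(p*·25.0000+(1−p*)·0.0000)/1.36=17.2189; Δ=(25.0000−0.0000)/(184.8933−81.3006)=0.2413; B=V−Δ·S=-14.4267
Node (0,0) S=93.0000: V=(p*·17.2189+(1−p*)·0.0000)/1.36=11.8596; Δ=(17.2189−0.0000)/(131.1300−57.6600)=0.2344; B=V−Δ·S=-9.9365
Check: Δ(0,0)·S0 + B(0,0) = 11.8596 = V0.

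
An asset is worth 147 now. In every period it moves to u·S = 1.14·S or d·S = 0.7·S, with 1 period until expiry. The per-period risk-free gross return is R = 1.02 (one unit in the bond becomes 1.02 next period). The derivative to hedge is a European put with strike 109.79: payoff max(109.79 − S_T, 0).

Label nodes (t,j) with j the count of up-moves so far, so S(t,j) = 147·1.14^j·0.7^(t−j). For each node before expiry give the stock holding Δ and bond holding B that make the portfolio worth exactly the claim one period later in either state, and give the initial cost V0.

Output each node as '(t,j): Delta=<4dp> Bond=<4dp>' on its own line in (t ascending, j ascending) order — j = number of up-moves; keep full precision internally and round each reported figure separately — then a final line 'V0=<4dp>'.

(0,0): Delta=-0.1065 Bond=17.5013
V0=1.8422

Under the risk-neutral measure, an up-move has probability p* = (R−d)/(u−d) = 0.7273 and values discount at R = 1.02.
Payoff layer (t=1): V(1,0)=6.8900, V(1,1)=0.0000
Node (0,0) S=147.0000: V=(p*·0.0000+(1−p*)·6.8900)/1.02=1.8422; Δ=(0.0000−6.8900)/(167.5800−102.9000)=-0.1065; B=V−Δ·S=17.5013
Self-financing check: at every node Δ·S+B equals the discounted successor values.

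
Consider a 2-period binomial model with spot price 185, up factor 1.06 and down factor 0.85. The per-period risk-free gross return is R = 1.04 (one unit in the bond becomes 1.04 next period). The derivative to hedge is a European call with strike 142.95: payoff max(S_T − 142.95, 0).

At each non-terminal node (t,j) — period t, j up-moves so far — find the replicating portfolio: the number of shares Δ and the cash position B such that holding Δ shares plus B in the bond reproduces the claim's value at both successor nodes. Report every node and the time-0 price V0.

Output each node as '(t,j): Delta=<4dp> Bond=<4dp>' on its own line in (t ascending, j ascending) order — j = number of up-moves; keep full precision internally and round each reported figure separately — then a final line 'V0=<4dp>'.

(0,0): Delta=0.9781 Bond=-128.0374
(1,0): Delta=0.7188 Bond=-92.3752
(1,1): Delta=1.0000 Bond=-137.4519
V0=52.9126

No-arbitrage ⇒ martingale measure with p* = (R−d)/(u−d) = 0.9048.
Terminal values V(2,·): V(2,0)=0.0000, V(2,1)=23.7350, V(2,2)=64.9160
(1,0): S=157.2500. Δ = (V_up−V_dn)/(S_up−S_dn) = (23.7350−0.0000)/(166.6850−133.6625) = 0.7188. V = [p*·23.7350 + (1−p*)·0.0000]/1.04 = 20.6486. B = V − Δ·S = -92.3752.
(1,1): S=196.1000. Δ = (V_up−V_dn)/(S_up−S_dn) = (64.9160−23.7350)/(207.8660−166.6850) = 1.0000. V = [p*·64.9160 + (1−p*)·23.7350]/1.04 = 58.6481. B = V − Δ·S = -137.4519.
(0,0): S=185.0000. Δ = (V_up−V_dn)/(S_up−S_dn) = (58.6481−20.6486)/(196.1000−157.2500) = 0.9781. V = [p*·58.6481 + (1−p*)·20.6486]/1.04 = 52.9126. B = V − Δ·S = -128.0374.
Each (Δ,B) replicates both successor values, so the strategy is self-financing and V0 is arbitrage-free.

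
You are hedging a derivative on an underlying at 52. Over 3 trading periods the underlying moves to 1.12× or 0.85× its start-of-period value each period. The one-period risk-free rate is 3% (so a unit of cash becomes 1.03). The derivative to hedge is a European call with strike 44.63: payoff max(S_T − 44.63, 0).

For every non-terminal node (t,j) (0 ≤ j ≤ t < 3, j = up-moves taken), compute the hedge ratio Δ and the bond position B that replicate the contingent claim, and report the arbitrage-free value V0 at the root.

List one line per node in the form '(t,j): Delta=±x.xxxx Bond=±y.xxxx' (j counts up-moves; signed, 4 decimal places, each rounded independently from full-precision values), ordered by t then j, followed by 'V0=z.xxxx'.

Under the risk-neutral measure, an up-move has probability p* = (R−d)/(u−d) = 0.6667 and values discount at R = 1.03.
At expiry t=3: V(3,0)=0.0000, V(3,1)=0.0000, V(3,2)=10.8145, V(3,3)=28.4263
  t=2,j=0: stock 37.5700 → up 42.0784 (V=0.0000), down 31.9345 (V=0.0000). Price 0.0000; hedge Δ=0.0000, bond B=0.0000.
  t=2,j=1: stock 49.5040 → up 55.4445 (V=10.8145), down 42.0784 (V=0.0000). Price 6.9997; hedge Δ=0.8091, bond B=-33.0540.
  t=2,j=2: stock 65.2288 → up 73.0563 (V=28.4263), down 55.4445 (V=10.8145). Price 21.8987; hedge Δ=1.0000, bond B=-43.3301.
  t=1,j=0: stock 44.2000 → up 49.5040 (V=6.9997), down 37.5700 (V=0.0000). Price 4.5305; hedge Δ=0.5865, bond B=-21.3942.
  t=1,j=1: stock 58.2400 → up 65.2288 (V=21.8987), down 49.5040 (V=6.9997). Price 16.4392; hedge Δ=0.9475, bond B=-38.7424.
  t=0,j=0: stock 52.0000 → up 58.2400 (V=16.4392), down 44.2000 (V=4.5305). Price 12.1064; hedge Δ=0.8482, bond B=-31.9997.
Each (Δ,B) replicates both successor values, so the strategy is self-financing and V0 is arbitrage-free.

(0,0): Delta=0.8482 Bond=-31.9997
(1,0): Delta=0.5865 Bond=-21.3942
(1,1): Delta=0.9475 Bond=-38.7424
(2,0): Delta=0.0000 Bond=0.0000
(2,1): Delta=0.8091 Bond=-33.0540
(2,2): Delta=1.0000 Bond=-43.3301
V0=12.1064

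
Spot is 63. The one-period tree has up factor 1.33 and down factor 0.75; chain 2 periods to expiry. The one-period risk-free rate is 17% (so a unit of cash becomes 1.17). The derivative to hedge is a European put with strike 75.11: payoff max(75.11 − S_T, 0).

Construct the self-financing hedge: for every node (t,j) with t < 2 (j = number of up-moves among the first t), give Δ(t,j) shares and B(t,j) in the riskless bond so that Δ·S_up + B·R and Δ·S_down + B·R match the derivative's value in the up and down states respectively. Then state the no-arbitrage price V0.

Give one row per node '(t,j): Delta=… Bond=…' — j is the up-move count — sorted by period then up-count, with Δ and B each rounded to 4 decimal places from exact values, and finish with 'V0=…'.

(0,0): Delta=-0.3846 Bond=30.0171
(1,0): Delta=-1.0000 Bond=64.1966
(1,1): Delta=-0.2524 Bond=24.0433
V0=5.7858

No-arbitrage ⇒ martingale measure with p* = (R−d)/(u−d) = 0.7241.
Terminal values V(2,·): V(2,0)=39.6725, V(2,1)=12.2675, V(2,2)=0.0000
  t=1,j=0: stock 47.2500 → up 62.8425 (V=12.2675), down 35.4375 (V=39.6725). Price 16.9466; hedge Δ=-1.0000, bond B=64.1966.
  t=1,j=1: stock 83.7900 → up 111.4407 (V=0.0000), down 62.8425 (V=12.2675). Price 2.8924; hedge Δ=-0.2524, bond B=24.0433.
  t=0,j=0: stock 63.0000 → up 83.7900 (V=2.8924), down 47.2500 (V=16.9466). Price 5.7858; hedge Δ=-0.3846, bond B=30.0171.
Self-financing check: at every node Δ·S+B equals the discounted successor values.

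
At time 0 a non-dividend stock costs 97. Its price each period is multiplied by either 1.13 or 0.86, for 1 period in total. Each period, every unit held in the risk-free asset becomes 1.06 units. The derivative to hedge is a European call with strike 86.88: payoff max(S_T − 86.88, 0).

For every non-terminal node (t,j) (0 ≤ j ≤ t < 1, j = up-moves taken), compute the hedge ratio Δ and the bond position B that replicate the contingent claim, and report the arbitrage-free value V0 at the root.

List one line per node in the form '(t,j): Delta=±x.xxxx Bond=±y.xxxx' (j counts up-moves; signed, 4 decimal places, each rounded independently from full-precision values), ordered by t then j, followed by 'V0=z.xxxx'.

(0,0): Delta=0.8679 Bond=-68.3012
V0=15.8840

Risk-neutral probability p* = (R−d)/(u−d) = (1.06−0.86)/(1.13−0.86) = 0.7407.
At expiry t=1: V(1,0)=0.0000, V(1,1)=22.7300
Node (0,0) S=97.0000: V=(p*·22.7300+(1−p*)·0.0000)/1.06=15.8840; Δ=(22.7300−0.0000)/(109.6100−83.4200)=0.8679; B=V−Δ·S=-68.3012
Check: Δ(0,0)·S0 + B(0,0) = 15.8840 = V0.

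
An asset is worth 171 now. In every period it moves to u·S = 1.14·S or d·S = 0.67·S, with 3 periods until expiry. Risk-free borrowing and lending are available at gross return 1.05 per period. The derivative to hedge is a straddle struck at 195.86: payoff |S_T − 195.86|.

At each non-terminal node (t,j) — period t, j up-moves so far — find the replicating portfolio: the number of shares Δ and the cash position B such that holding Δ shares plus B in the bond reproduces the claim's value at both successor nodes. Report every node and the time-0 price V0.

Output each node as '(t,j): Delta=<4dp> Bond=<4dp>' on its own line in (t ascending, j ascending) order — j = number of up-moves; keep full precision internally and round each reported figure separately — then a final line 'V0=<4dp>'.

Under the risk-neutral measure, an up-move has probability p* = (R−d)/(u−d) = 0.8085 and values discount at R = 1.05.
Terminal payoffs: V(3,0)=144.4295, V(3,1)=108.3514, V(3,2)=46.9648, V(3,3)=57.4840
  t=2,j=0: stock 76.7619 → up 87.5086 (V=108.3514), down 51.4305 (V=144.4295). Price 109.7714; hedge Δ=-1.0000, bond B=186.5333.
  t=2,j=1: stock 130.6098 → up 148.8952 (V=46.9648), down 87.5086 (V=108.3514). Price 55.9235; hedge Δ=-1.0000, bond B=186.5333.
  t=2,j=2: stock 222.2316 → up 253.3440 (V=57.4840), down 148.8952 (V=46.9648). Price 52.8283; hedge Δ=0.1007, bond B=30.4470.
  t=1,j=0: stock 114.5700 → up 130.6098 (V=55.9235), down 76.7619 (V=109.7714). Price 63.0808; hedge Δ=-1.0000, bond B=177.6508.
  t=1,j=1: stock 194.9400 → up 222.2316 (V=52.8283), down 130.6098 (V=55.9235). Price 50.8771; hedge Δ=-0.0338, bond B=57.4628.
  t=0,j=0: stock 171.0000 → up 194.9400 (V=50.8771), down 114.5700 (V=63.0808). Price 50.6800; hedge Δ=-0.1518, bond B=76.6452.
Check: Δ(0,0)·S0 + B(0,0) = 50.6800 = V0.

(0,0): Delta=-0.1518 Bond=76.6452
(1,0): Delta=-1.0000 Bond=177.6508
(1,1): Delta=-0.0338 Bond=57.4628
(2,0): Delta=-1.0000 Bond=186.5333
(2,1): Delta=-1.0000 Bond=186.5333
(2,2): Delta=0.1007 Bond=30.4470
V0=50.6800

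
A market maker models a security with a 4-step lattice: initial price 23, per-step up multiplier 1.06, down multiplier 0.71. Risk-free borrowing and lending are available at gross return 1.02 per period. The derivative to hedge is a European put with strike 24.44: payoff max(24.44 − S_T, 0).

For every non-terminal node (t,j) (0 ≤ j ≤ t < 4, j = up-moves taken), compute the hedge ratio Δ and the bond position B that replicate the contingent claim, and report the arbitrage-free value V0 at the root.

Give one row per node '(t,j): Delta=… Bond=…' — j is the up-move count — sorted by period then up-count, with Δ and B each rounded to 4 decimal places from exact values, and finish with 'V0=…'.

(0,0): Delta=-0.6261 Bond=16.5927
(1,0): Delta=-1.0000 Bond=23.0304
(1,1): Delta=-0.5938 Bond=16.1367
(2,0): Delta=-1.0000 Bond=23.4910
(2,1): Delta=-1.0000 Bond=23.4910
(2,2): Delta=-0.5587 Bond=15.5522
(3,0): Delta=-1.0000 Bond=23.9608
(3,1): Delta=-1.0000 Bond=23.9608
(3,2): Delta=-1.0000 Bond=23.9608
(3,3): Delta=-0.5205 Bond=14.8184
V0=2.1924

Since d<R<u, set p* = (R−d)/(u−d) = 0.8857; price each node as the discounted p*-expectation of its children.
At expiry t=4: V(4,0)=18.5953, V(4,1)=15.7141, V(4,2)=11.4126, V(4,3)=4.9907, V(4,4)=0.0000
  t=3,j=0: stock 8.2320 → up 8.7259 (V=15.7141), down 5.8447 (V=18.5953). Price 15.7288; hedge Δ=-1.0000, bond B=23.9608.
  t=3,j=1: stock 12.2900 → up 13.0274 (V=11.4126), down 8.7259 (V=15.7141). Price 11.6708; hedge Δ=-1.0000, bond B=23.9608.
  t=3,j=2: stock 18.3484 → up 19.4493 (V=4.9907), down 13.0274 (V=11.4126). Price 5.6124; hedge Δ=-1.0000, bond B=23.9608.
  t=3,j=3: stock 27.3934 → up 29.0370 (V=0.0000), down 19.4493 (V=4.9907). Price 0.5592; hedge Δ=-0.5205, bond B=14.8184.
  t=2,j=0: stock 11.5943 → up 12.2900 (V=11.6708), down 8.2320 (V=15.7288). Price 11.8967; hedge Δ=-1.0000, bond B=23.4910.
  t=2,j=1: stock 17.3098 → up 18.3484 (V=5.6124), down 12.2900 (V=11.6708). Price 6.1812; hedge Δ=-1.0000, bond B=23.4910.
  t=2,j=2: stock 25.8428 → up 27.3934 (V=0.5592), down 18.3484 (V=5.6124). Price 1.1144; hedge Δ=-0.5587, bond B=15.5522.
  t=1,j=0: stock 16.3300 → up 17.3098 (V=6.1812), down 11.5943 (V=11.8967). Price 6.7004; hedge Δ=-1.0000, bond B=23.0304.
  t=1,j=1: stock 24.3800 → up 25.8428 (V=1.1144), down 17.3098 (V=6.1812). Price 1.6603; hedge Δ=-0.5938, bond B=16.1367.
  t=0,j=0: stock 23.0000 → up 24.3800 (V=1.6603), down 16.3300 (V=6.7004). Price 2.1924; hedge Δ=-0.6261, bond B=16.5927.
Self-financing check: at every node Δ·S+B equals the discounted successor values.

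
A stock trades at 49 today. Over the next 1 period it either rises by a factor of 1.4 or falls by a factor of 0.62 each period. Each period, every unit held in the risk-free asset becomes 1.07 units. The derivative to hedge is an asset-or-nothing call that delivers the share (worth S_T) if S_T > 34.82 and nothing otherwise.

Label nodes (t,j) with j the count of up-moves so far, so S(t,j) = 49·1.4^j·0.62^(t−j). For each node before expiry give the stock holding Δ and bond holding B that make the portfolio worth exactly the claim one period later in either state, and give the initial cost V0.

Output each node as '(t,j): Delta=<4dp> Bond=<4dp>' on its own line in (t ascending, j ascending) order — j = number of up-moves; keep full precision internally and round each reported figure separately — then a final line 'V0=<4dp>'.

(0,0): Delta=1.7949 Bond=-50.9609
V0=36.9878

Risk-neutral probability p* = (R−d)/(u−d) = (1.07−0.62)/(1.4−0.62) = 0.5769.
Payoff layer (t=1): V(1,0)=0.0000, V(1,1)=68.6000
  t=0,j=0: stock 49.0000 → up 68.6000 (V=68.6000), down 30.3800 (V=0.0000). Price 36.9878; hedge Δ=1.7949, bond B=-50.9609.
Self-financing check: at every node Δ·S+B equals the discounted successor values.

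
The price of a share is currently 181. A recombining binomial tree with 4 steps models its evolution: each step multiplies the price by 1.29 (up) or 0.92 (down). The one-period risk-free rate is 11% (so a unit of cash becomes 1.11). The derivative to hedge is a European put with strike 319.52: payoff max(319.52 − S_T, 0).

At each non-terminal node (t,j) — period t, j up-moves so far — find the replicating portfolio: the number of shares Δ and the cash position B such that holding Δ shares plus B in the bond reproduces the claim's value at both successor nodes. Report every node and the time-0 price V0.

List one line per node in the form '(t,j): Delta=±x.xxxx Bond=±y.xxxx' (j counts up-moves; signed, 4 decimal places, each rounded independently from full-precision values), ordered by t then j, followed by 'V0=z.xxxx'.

Under the risk-neutral measure, an up-move has probability p* = (R−d)/(u−d) = 0.5135 and values discount at R = 1.11.
At expiry t=4: V(4,0)=189.8529, V(4,1)=137.7041, V(4,2)=64.5825, V(4,3)=0.0000, V(4,4)=0.0000
Node (3,0) S=140.9425: V=(p*·137.7041+(1−p*)·189.8529)/1.11=146.9133; Δ=(137.7041−189.8529)/(181.8159−129.6671)=-1.0000; B=V−Δ·S=287.8559
Node (3,1) S=197.6259: V=(p*·64.5825+(1−p*)·137.7041)/1.11=90.2299; Δ=(64.5825−137.7041)/(254.9375−181.8159)=-1.0000; B=V−Δ·S=287.8559
Node (3,2) S=277.1059: V=(p*·0.0000+(1−p*)·64.5825)/1.11=28.3050; Δ=(0.0000−64.5825)/(357.4667−254.9375)=-0.6299; B=V−Δ·S=202.8524
Node (3,3) S=388.5507: V=(p*·0.0000+(1−p*)·0.0000)/1.11=0.0000; Δ=(0.0000−0.0000)/(501.2304−357.4667)=0.0000; B=V−Δ·S=0.0000
Node (2,0) S=153.1984: V=(p*·90.2299+(1−p*)·146.9133)/1.11=106.1312; Δ=(90.2299−146.9133)/(197.6259−140.9425)=-1.0000; B=V−Δ·S=259.3296
Node (2,1) S=214.8108: V=(p*·28.3050+(1−p*)·90.2299)/1.11=52.6402; Δ=(28.3050−90.2299)/(277.1059−197.6259)=-0.7791; B=V−Δ·S=220.0049
Node (2,2) S=301.2021: V=(p*·0.0000+(1−p*)·28.3050)/1.11=12.4054; Δ=(0.0000−28.3050)/(388.5507−277.1059)=-0.2540; B=V−Δ·S=88.9054
Node (1,0) S=166.5200: V=(p*·52.6402+(1−p*)·106.1312)/1.11=70.8674; Δ=(52.6402−106.1312)/(214.8108−153.1984)=-0.8682; B=V−Δ·S=215.4377
Node (1,1) S=233.4900: V=(p*·12.4054+(1−p*)·52.6402)/1.11=28.8100; Δ=(12.4054−52.6402)/(301.2021−214.8108)=-0.4657; B=V−Δ·S=137.5527
Node (0,0) S=181.0000: V=(p*·28.8100+(1−p*)·70.8674)/1.11=44.3877; Δ=(28.8100−70.8674)/(233.4900−166.5200)=-0.6280; B=V−Δ·S=158.0565
Check: Δ(0,0)·S0 + B(0,0) = 44.3877 = V0.

(0,0): Delta=-0.6280 Bond=158.0565
(1,0): Delta=-0.8682 Bond=215.4377
(1,1): Delta=-0.4657 Bond=137.5527
(2,0): Delta=-1.0000 Bond=259.3296
(2,1): Delta=-0.7791 Bond=220.0049
(2,2): Delta=-0.2540 Bond=88.9054
(3,0): Delta=-1.0000 Bond=287.8559
(3,1): Delta=-1.0000 Bond=287.8559
(3,2): Delta=-0.6299 Bond=202.8524
(3,3): Delta=0.0000 Bond=0.0000
V0=44.3877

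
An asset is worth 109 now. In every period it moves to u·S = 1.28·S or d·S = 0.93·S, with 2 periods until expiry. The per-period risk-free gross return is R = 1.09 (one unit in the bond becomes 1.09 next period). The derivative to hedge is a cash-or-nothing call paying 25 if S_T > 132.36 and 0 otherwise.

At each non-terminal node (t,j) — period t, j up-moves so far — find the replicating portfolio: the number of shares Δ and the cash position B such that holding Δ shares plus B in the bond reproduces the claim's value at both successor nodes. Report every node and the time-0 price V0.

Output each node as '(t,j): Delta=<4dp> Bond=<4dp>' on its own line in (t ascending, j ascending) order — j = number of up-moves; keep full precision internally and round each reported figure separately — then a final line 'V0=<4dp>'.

(0,0): Delta=0.2748 Bond=-25.5596
(1,0): Delta=0.0000 Bond=0.0000
(1,1): Delta=0.5120 Bond=-60.9436
V0=4.3973

Risk-neutral probability p* = (R−d)/(u−d) = (1.09−0.93)/(1.28−0.93) = 0.4571.
At expiry t=2: V(2,0)=0.0000, V(2,1)=0.0000, V(2,2)=25.0000
Node (1,0) S=101.3700: V=(p*·0.0000+(1−p*)·0.0000)/1.09=0.0000; Δ=(0.0000−0.0000)/(129.7536−94.2741)=0.0000; B=V−Δ·S=0.0000
Node (1,1) S=139.5200: V=(p*·25.0000+(1−p*)·0.0000)/1.09=10.4849; Δ=(25.0000−0.0000)/(178.5856−129.7536)=0.5120; B=V−Δ·S=-60.9436
Node (0,0) S=109.0000: V=(p*·10.4849+(1−p*)·0.0000)/1.09=4.3973; Δ=(10.4849−0.0000)/(139.5200−101.3700)=0.2748; B=V−Δ·S=-25.5596
Check: Δ(0,0)·S0 + B(0,0) = 4.3973 = V0.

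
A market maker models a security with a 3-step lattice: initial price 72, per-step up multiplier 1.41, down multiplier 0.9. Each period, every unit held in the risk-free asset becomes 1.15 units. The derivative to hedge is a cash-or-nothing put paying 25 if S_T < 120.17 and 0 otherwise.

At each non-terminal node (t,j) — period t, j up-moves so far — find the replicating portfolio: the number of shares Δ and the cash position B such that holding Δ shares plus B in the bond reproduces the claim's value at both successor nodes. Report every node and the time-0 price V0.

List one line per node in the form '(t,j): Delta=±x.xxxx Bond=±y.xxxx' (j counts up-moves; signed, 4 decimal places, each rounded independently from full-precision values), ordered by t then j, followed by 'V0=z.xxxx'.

(0,0): Delta=-0.2573 Bond=26.9865
(1,0): Delta=-0.3225 Bond=35.2562
(1,1): Delta=-0.2141 Bond=26.6438
(2,0): Delta=0.0000 Bond=21.7391
(2,1): Delta=-0.5365 Bond=60.1023
(2,2): Delta=0.0000 Bond=0.0000
V0=8.4607

Since d<R<u, set p* = (R−d)/(u−d) = 0.4902; price each node as the discounted p*-expectation of its children.
At expiry t=3: V(3,0)=25.0000, V(3,1)=25.0000, V(3,2)=0.0000, V(3,3)=0.0000
(2,0): S=58.3200. Δ = (V_up−V_dn)/(S_up−S_dn) = (25.0000−25.0000)/(82.2312−52.4880) = 0.0000. V = [p*·25.0000 + (1−p*)·25.0000]/1.15 = 21.7391. B = V − Δ·S = 21.7391.
(2,1): S=91.3680. Δ = (V_up−V_dn)/(S_up−S_dn) = (0.0000−25.0000)/(128.8289−82.2312) = -0.5365. V = [p*·0.0000 + (1−p*)·25.0000]/1.15 = 11.0827. B = V − Δ·S = 60.1023.
(2,2): S=143.1432. Δ = (V_up−V_dn)/(S_up−S_dn) = (0.0000−0.0000)/(201.8319−128.8289) = 0.0000. V = [p*·0.0000 + (1−p*)·0.0000]/1.15 = 0.0000. B = V − Δ·S = 0.0000.
(1,0): S=64.8000. Δ = (V_up−V_dn)/(S_up−S_dn) = (11.0827−21.7391)/(91.3680−58.3200) = -0.3225. V = [p*·11.0827 + (1−p*)·21.7391]/1.15 = 14.3612. B = V − Δ·S = 35.2562.
(1,1): S=101.5200. Δ = (V_up−V_dn)/(S_up−S_dn) = (0.0000−11.0827)/(143.1432−91.3680) = -0.2141. V = [p*·0.0000 + (1−p*)·11.0827]/1.15 = 4.9130. B = V − Δ·S = 26.6438.
(0,0): S=72.0000. Δ = (V_up−V_dn)/(S_up−S_dn) = (4.9130−14.3612)/(101.5200−64.8000) = -0.2573. V = [p*·4.9130 + (1−p*)·14.3612]/1.15 = 8.4607. B = V − Δ·S = 26.9865.
The time-0 hedge costs 8.4607, which is the no-arbitrage price.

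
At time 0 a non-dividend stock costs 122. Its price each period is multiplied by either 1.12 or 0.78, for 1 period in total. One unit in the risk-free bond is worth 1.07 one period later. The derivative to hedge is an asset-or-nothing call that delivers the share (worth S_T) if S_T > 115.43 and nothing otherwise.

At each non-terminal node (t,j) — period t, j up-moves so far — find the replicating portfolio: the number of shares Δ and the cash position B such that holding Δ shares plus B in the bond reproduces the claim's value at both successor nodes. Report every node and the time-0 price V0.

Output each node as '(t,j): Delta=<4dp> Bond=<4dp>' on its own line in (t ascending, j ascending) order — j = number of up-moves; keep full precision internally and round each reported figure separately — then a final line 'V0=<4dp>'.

(0,0): Delta=3.2941 Bond=-292.9610
V0=108.9214

Risk-neutral probability p* = (R−d)/(u−d) = (1.07−0.78)/(1.12−0.78) = 0.8529.
Payoff layer (t=1): V(1,0)=0.0000, V(1,1)=136.6400
(0,0): S=122.0000. Δ = (V_up−V_dn)/(S_up−S_dn) = (136.6400−0.0000)/(136.6400−95.1600) = 3.2941. V = [p*·136.6400 + (1−p*)·0.0000]/1.07 = 108.9214. B = V − Δ·S = -292.9610.
Root portfolio cost Δ·122+B reproduces V0=108.9214.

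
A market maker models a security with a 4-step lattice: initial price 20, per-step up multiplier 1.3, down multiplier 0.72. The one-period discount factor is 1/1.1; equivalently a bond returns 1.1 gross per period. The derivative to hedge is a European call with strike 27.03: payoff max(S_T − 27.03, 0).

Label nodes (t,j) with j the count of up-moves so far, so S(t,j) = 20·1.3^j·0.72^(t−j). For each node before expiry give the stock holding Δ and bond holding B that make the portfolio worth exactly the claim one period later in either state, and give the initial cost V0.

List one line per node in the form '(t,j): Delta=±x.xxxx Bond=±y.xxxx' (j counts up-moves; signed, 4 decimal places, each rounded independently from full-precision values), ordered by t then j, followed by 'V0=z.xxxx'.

Under the risk-neutral measure, an up-move has probability p* = (R−d)/(u−d) = 0.6552 and values discount at R = 1.1.
Terminal payoffs: V(4,0)=0.0000, V(4,1)=0.0000, V(4,2)=0.0000, V(4,3)=4.6068, V(4,4)=30.0920
  t=3,j=0: stock 7.4650 → up 9.7044 (V=0.0000), down 5.3748 (V=0.0000). Price 0.0000; hedge Δ=0.0000, bond B=0.0000.
  t=3,j=1: stock 13.4784 → up 17.5219 (V=0.0000), down 9.7044 (V=0.0000). Price 0.0000; hedge Δ=0.0000, bond B=0.0000.
  t=3,j=2: stock 24.3360 → up 31.6368 (V=4.6068), down 17.5219 (V=0.0000). Price 2.7439; hedge Δ=0.3264, bond B=-5.1989.
  t=3,j=3: stock 43.9400 → up 57.1220 (V=30.0920), down 31.6368 (V=4.6068). Price 19.3673; hedge Δ=1.0000, bond B=-24.5727.
  t=2,j=0: stock 10.3680 → up 13.4784 (V=0.0000), down 7.4650 (V=0.0000). Price 0.0000; hedge Δ=0.0000, bond B=0.0000.
  t=2,j=1: stock 18.7200 → up 24.3360 (V=2.7439), down 13.4784 (V=0.0000). Price 1.6343; hedge Δ=0.2527, bond B=-3.0965.
  t=2,j=2: stock 33.8000 → up 43.9400 (V=19.3673), down 24.3360 (V=2.7439). Price 12.3955; hedge Δ=0.8480, bond B=-16.2655.
  t=1,j=0: stock 14.4000 → up 18.7200 (V=1.6343), down 10.3680 (V=0.0000). Price 0.9734; hedge Δ=0.1957, bond B=-1.8443.
  t=1,j=1: stock 26.0000 → up 33.8000 (V=12.3955), down 18.7200 (V=1.6343). Price 7.8952; hedge Δ=0.7136, bond B=-10.6586.
  t=0,j=0: stock 20.0000 → up 26.0000 (V=7.8952), down 14.4000 (V=0.9734). Price 5.0076; hedge Δ=0.5967, bond B=-6.9266.
Each (Δ,B) replicates both successor values, so the strategy is self-financing and V0 is arbitrage-free.

(0,0): Delta=0.5967 Bond=-6.9266
(1,0): Delta=0.1957 Bond=-1.8443
(1,1): Delta=0.7136 Bond=-10.6586
(2,0): Delta=0.0000 Bond=0.0000
(2,1): Delta=0.2527 Bond=-3.0965
(2,2): Delta=0.8480 Bond=-16.2655
(3,0): Delta=0.0000 Bond=0.0000
(3,1): Delta=0.0000 Bond=0.0000
(3,2): Delta=0.3264 Bond=-5.1989
(3,3): Delta=1.0000 Bond=-24.5727
V0=5.0076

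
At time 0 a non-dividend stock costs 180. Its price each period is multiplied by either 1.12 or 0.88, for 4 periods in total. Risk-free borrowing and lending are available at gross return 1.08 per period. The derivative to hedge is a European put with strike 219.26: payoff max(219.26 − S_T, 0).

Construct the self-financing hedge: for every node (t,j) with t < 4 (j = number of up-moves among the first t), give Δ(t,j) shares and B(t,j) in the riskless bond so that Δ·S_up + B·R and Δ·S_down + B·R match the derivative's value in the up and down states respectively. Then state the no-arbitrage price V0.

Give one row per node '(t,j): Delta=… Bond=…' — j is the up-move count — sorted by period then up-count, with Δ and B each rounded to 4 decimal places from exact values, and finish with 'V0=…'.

Since d<R<u, set p* = (R−d)/(u−d) = 0.8333; price each node as the discounted p*-expectation of its children.
At expiry t=4: V(4,0)=111.3148, V(4,1)=81.8752, V(4,2)=44.4067, V(4,3)=0.0000, V(4,4)=0.0000
(3,0): S=122.6650. Δ = (V_up−V_dn)/(S_up−S_dn) = (81.8752−111.3148)/(137.3848−107.9452) = -1.0000. V = [p*·81.8752 + (1−p*)·111.3148]/1.08 = 80.3536. B = V − Δ·S = 203.0185.
(3,1): S=156.1190. Δ = (V_up−V_dn)/(S_up−S_dn) = (44.4067−81.8752)/(174.8533−137.3848) = -1.0000. V = [p*·44.4067 + (1−p*)·81.8752]/1.08 = 46.8995. B = V − Δ·S = 203.0185.
(3,2): S=198.6970. Δ = (V_up−V_dn)/(S_up−S_dn) = (0.0000−44.4067)/(222.5406−174.8533) = -0.9312. V = [p*·0.0000 + (1−p*)·44.4067]/1.08 = 6.8529. B = V − Δ·S = 191.8807.
(3,3): S=252.8870. Δ = (V_up−V_dn)/(S_up−S_dn) = (0.0000−0.0000)/(283.2335−222.5406) = 0.0000. V = [p*·0.0000 + (1−p*)·0.0000]/1.08 = 0.0000. B = V − Δ·S = 0.0000.
(2,0): S=139.3920. Δ = (V_up−V_dn)/(S_up−S_dn) = (46.8995−80.3536)/(156.1190−122.6650) = -1.0000. V = [p*·46.8995 + (1−p*)·80.3536]/1.08 = 48.5881. B = V − Δ·S = 187.9801.
(2,1): S=177.4080. Δ = (V_up−V_dn)/(S_up−S_dn) = (6.8529−46.8995)/(198.6970−156.1190) = -0.9405. V = [p*·6.8529 + (1−p*)·46.8995]/1.08 = 12.5253. B = V − Δ·S = 179.3861.
(2,2): S=225.7920. Δ = (V_up−V_dn)/(S_up−S_dn) = (0.0000−6.8529)/(252.8870−198.6970) = -0.1265. V = [p*·0.0000 + (1−p*)·6.8529]/1.08 = 1.0575. B = V − Δ·S = 29.6112.
(1,0): S=158.4000. Δ = (V_up−V_dn)/(S_up−S_dn) = (12.5253−48.5881)/(177.4080−139.3920) = -0.9486. V = [p*·12.5253 + (1−p*)·48.5881]/1.08 = 17.1627. B = V − Δ·S = 167.4245.
(1,1): S=201.6000. Δ = (V_up−V_dn)/(S_up−S_dn) = (1.0575−12.5253)/(225.7920−177.4080) = -0.2370. V = [p*·1.0575 + (1−p*)·12.5253]/1.08 = 2.7489. B = V − Δ·S = 50.5312.
(0,0): S=180.0000. Δ = (V_up−V_dn)/(S_up−S_dn) = (2.7489−17.1627)/(201.6000−158.4000) = -0.3337. V = [p*·2.7489 + (1−p*)·17.1627]/1.08 = 4.7697. B = V − Δ·S = 64.8272.
The time-0 hedge costs 4.7697, which is the no-arbitrage price.

(0,0): Delta=-0.3337 Bond=64.8272
(1,0): Delta=-0.9486 Bond=167.4245
(1,1): Delta=-0.2370 Bond=50.5312
(2,0): Delta=-1.0000 Bond=187.9801
(2,1): Delta=-0.9405 Bond=179.3861
(2,2): Delta=-0.1265 Bond=29.6112
(3,0): Delta=-1.0000 Bond=203.0185
(3,1): Delta=-1.0000 Bond=203.0185
(3,2): Delta=-0.9312 Bond=191.8807
(3,3): Delta=0.0000 Bond=0.0000
V0=4.7697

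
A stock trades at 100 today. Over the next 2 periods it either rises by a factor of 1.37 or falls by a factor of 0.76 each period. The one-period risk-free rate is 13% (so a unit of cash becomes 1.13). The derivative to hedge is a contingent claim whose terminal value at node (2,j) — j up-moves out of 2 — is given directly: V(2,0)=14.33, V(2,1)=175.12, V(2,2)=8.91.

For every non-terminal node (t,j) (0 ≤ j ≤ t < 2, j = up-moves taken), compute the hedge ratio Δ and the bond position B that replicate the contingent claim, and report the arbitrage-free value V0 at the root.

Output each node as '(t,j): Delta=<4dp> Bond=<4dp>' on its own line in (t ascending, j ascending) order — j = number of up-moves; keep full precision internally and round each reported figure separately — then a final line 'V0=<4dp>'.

Since d<R<u, set p* = (R−d)/(u−d) = 0.6066; price each node as the discounted p*-expectation of its children.
At expiry t=2: V(2,0)=14.3300, V(2,1)=175.1200, V(2,2)=8.9100
  t=1,j=0: stock 76.0000 → up 104.1200 (V=175.1200), down 57.7600 (V=14.3300). Price 98.9897; hedge Δ=3.4683, bond B=-164.6005.
  t=1,j=1: stock 137.0000 → up 187.6900 (V=8.9100), down 104.1200 (V=175.1200). Price 65.7558; hedge Δ=-1.9889, bond B=338.2312.
  t=0,j=0: stock 100.0000 → up 137.0000 (V=65.7558), down 76.0000 (V=98.9897). Price 69.7624; hedge Δ=-0.5448, bond B=124.2441.
Each (Δ,B) replicates both successor values, so the strategy is self-financing and V0 is arbitrage-free.

(0,0): Delta=-0.5448 Bond=124.2441
(1,0): Delta=3.4683 Bond=-164.6005
(1,1): Delta=-1.9889 Bond=338.2312
V0=69.7624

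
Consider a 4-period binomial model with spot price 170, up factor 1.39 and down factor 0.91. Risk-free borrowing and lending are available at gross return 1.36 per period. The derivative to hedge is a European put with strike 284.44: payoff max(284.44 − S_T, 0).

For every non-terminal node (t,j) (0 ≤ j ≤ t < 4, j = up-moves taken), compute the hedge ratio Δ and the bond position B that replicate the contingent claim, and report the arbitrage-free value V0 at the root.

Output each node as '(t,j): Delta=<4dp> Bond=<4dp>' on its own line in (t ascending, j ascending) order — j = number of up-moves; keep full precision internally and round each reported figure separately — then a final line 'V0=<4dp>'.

(0,0): Delta=-0.0151 Bond=2.6697
(1,0): Delta=-0.1615 Bond=26.2847
(1,1): Delta=-0.0087 Bond=2.1206
(2,0): Delta=-1.0000 Bond=153.7846
(2,1): Delta=-0.1249 Bond=27.8780
(2,2): Delta=-0.0036 Bond=1.2178
(3,0): Delta=-1.0000 Bond=209.1471
(3,1): Delta=-1.0000 Bond=209.1471
(3,2): Delta=-0.0867 Bond=26.4985
(3,3): Delta=0.0000 Bond=0.0000
V0=0.1042

Under the risk-neutral measure, an up-move has probability p* = (R−d)/(u−d) = 0.9375 and values discount at R = 1.36.
Terminal values V(4,·): V(4,0)=167.8626, V(4,1)=106.3712, V(4,2)=12.4448, V(4,3)=0.0000, V(4,4)=0.0000
(3,0): S=128.1071. Δ = (V_up−V_dn)/(S_up−S_dn) = (106.3712−167.8626)/(178.0688−116.5774) = -1.0000. V = [p*·106.3712 + (1−p*)·167.8626]/1.36 = 81.0400. B = V − Δ·S = 209.1471.
(3,1): S=195.6800. Δ = (V_up−V_dn)/(S_up−S_dn) = (12.4448−106.3712)/(271.9952−178.0688) = -1.0000. V = [p*·12.4448 + (1−p*)·106.3712]/1.36 = 13.4670. B = V − Δ·S = 209.1471.
(3,2): S=298.8959. Δ = (V_up−V_dn)/(S_up−S_dn) = (0.0000−12.4448)/(415.4653−271.9952) = -0.0867. V = [p*·0.0000 + (1−p*)·12.4448]/1.36 = 0.5719. B = V − Δ·S = 26.4985.
(3,3): S=456.5552. Δ = (V_up−V_dn)/(S_up−S_dn) = (0.0000−0.0000)/(634.6118−415.4653) = 0.0000. V = [p*·0.0000 + (1−p*)·0.0000]/1.36 = 0.0000. B = V − Δ·S = 0.0000.
(2,0): S=140.7770. Δ = (V_up−V_dn)/(S_up−S_dn) = (13.4670−81.0400)/(195.6800−128.1071) = -1.0000. V = [p*·13.4670 + (1−p*)·81.0400]/1.36 = 13.0076. B = V − Δ·S = 153.7846.
(2,1): S=215.0330. Δ = (V_up−V_dn)/(S_up−S_dn) = (0.5719−13.4670)/(298.8959−195.6800) = -0.1249. V = [p*·0.5719 + (1−p*)·13.4670]/1.36 = 1.0131. B = V − Δ·S = 27.8780.
(2,2): S=328.4570. Δ = (V_up−V_dn)/(S_up−S_dn) = (0.0000−0.5719)/(456.5552−298.8959) = -0.0036. V = [p*·0.0000 + (1−p*)·0.5719]/1.36 = 0.0263. B = V − Δ·S = 1.2178.
(1,0): S=154.7000. Δ = (V_up−V_dn)/(S_up−S_dn) = (1.0131−13.0076)/(215.0330−140.7770) = -0.1615. V = [p*·1.0131 + (1−p*)·13.0076]/1.36 = 1.2962. B = V − Δ·S = 26.2847.
(1,1): S=236.3000. Δ = (V_up−V_dn)/(S_up−S_dn) = (0.0263−1.0131)/(328.4570−215.0330) = -0.0087. V = [p*·0.0263 + (1−p*)·1.0131]/1.36 = 0.0647. B = V − Δ·S = 2.1206.
(0,0): S=170.0000. Δ = (V_up−V_dn)/(S_up−S_dn) = (0.0647−1.2962)/(236.3000−154.7000) = -0.0151. V = [p*·0.0647 + (1−p*)·1.2962]/1.36 = 0.1042. B = V − Δ·S = 2.6697.
Each (Δ,B) replicates both successor values, so the strategy is self-financing and V0 is arbitrage-free.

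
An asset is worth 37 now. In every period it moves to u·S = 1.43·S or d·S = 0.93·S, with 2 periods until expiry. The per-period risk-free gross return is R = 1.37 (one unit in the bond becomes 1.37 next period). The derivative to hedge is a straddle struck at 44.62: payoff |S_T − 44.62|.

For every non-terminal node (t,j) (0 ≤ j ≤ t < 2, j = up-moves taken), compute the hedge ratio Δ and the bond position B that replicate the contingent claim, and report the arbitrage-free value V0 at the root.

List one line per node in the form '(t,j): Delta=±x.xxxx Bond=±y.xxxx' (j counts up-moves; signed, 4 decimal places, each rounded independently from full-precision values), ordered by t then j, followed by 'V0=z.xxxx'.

Under the risk-neutral measure, an up-move has probability p* = (R−d)/(u−d) = 0.8800 and values discount at R = 1.37.
Terminal payoffs: V(2,0)=12.6187, V(2,1)=4.5863, V(2,2)=31.0413
  t=1,j=0: stock 34.4100 → up 49.2063 (V=4.5863), down 32.0013 (V=12.6187). Price 4.0512; hedge Δ=-0.4669, bond B=20.1160.
  t=1,j=1: stock 52.9100 → up 75.6613 (V=31.0413), down 49.2063 (V=4.5863). Price 20.3407; hedge Δ=1.0000, bond B=-32.5693.
  t=0,j=0: stock 37.0000 → up 52.9100 (V=20.3407), down 34.4100 (V=4.0512). Price 13.4204; hedge Δ=0.8805, bond B=-19.1585.
Root portfolio cost Δ·37+B reproduces V0=13.4204.

(0,0): Delta=0.8805 Bond=-19.1585
(1,0): Delta=-0.4669 Bond=20.1160
(1,1): Delta=1.0000 Bond=-32.5693
V0=13.4204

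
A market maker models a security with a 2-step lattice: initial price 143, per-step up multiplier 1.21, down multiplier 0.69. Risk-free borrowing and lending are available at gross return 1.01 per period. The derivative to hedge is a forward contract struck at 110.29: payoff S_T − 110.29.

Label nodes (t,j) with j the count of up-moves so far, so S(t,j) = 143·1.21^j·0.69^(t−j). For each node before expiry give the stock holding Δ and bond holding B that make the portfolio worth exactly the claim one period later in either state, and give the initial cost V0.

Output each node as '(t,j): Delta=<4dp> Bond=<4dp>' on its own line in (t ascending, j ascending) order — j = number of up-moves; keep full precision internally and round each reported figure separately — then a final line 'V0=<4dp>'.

(0,0): Delta=1.0000 Bond=-108.1169
(1,0): Delta=1.0000 Bond=-109.1980
(1,1): Delta=1.0000 Bond=-109.1980
V0=34.8831

Risk-neutral probability p* = (R−d)/(u−d) = (1.01−0.69)/(1.21−0.69) = 0.6154.
Payoff layer (t=2): V(2,0)=-42.2077, V(2,1)=9.1007, V(2,2)=99.0763
  t=1,j=0: stock 98.6700 → up 119.3907 (V=9.1007), down 68.0823 (V=-42.2077). Price -10.5280; hedge Δ=1.0000, bond B=-109.1980.
  t=1,j=1: stock 173.0300 → up 209.3663 (V=99.0763), down 119.3907 (V=9.1007). Price 63.8320; hedge Δ=1.0000, bond B=-109.1980.
  t=0,j=0: stock 143.0000 → up 173.0300 (V=63.8320), down 98.6700 (V=-10.5280). Price 34.8831; hedge Δ=1.0000, bond B=-108.1169.
Check: Δ(0,0)·S0 + B(0,0) = 34.8831 = V0.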